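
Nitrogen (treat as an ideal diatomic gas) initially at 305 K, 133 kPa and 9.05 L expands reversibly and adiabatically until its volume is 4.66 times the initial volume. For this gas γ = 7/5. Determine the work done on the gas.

n = P₁V₁/(RT₁) = 133×9.05/(8.314×305) = 0.475 mol.
Adiabatic: TV^(γ−1) = const ⇒ T₂ = 305×(0.215)^0.400 = 165 K; PV^γ = const ⇒ P₂ = 15.4 kPa.
ΔU = nCvΔT = 0.475×20.8×(165−305) = -1380 J.
Q = 0 for an adiabatic process, so W = −ΔU = 1380 J.
Work done on the gas = −W_by = -1380 J.

-1380 J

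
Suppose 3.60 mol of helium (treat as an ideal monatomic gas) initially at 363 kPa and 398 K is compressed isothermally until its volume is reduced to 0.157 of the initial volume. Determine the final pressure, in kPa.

2310 kPa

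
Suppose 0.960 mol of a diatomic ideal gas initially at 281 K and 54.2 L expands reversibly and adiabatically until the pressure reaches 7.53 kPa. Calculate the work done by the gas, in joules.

2160 J

P₁ = nRT₁/V₁ = 0.960×8.314×281/54.2 = 41.4 kPa.
Adiabatic: T₂/T₁ = (P₂/P₁)^((γ−1)/γ) ⇒ T₂ = 281×(0.182)^0.286 = 173 K; V₂ = 183 L.
ΔU = nCvΔT = 0.960×20.8×(173−281) = -2160 J.
Q = 0 for an adiabatic process, so W = −ΔU = 2160 J.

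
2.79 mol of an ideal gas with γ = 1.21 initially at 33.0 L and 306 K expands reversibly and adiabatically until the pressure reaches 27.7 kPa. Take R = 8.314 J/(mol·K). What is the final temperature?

214 K

P₁ = nRT₁/V₁ = 2.79×8.314×306/33.0 = 215 kPa.
Adiabatic: T₂/T₁ = (P₂/P₁)^((γ−1)/γ) ⇒ T₂ = 306×(0.129)^0.174 = 214 K; V₂ = 180 L.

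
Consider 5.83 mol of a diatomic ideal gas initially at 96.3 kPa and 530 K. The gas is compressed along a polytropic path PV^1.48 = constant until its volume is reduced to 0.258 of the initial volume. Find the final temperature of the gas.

V₁ = nRT₁/P₁ = 5.83×8.314×530/96.3 = 267 L.
Polytropic n=1.48: T₂ = T₁(V₁/V₂)^(n−1) = 530×(3.88)^0.48 = 1020 K; P₂ = P₁(V₁/V₂)^n = 715 kPa.

1020 K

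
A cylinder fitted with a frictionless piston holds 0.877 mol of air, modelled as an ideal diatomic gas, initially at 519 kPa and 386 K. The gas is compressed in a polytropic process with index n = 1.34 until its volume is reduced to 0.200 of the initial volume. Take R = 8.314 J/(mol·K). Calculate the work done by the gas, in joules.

V₁ = nRT₁/P₁ = 0.877×8.314×386/519 = 5.42 L.
Polytropic n=1.34: T₂ = T₁(V₁/V₂)^(n−1) = 386×(5.00)^0.34 = 667 K; P₂ = P₁(V₁/V₂)^n = 4490 kPa.
W = (P₁V₁−P₂V₂)/(n−1) = (519×5.42−4490×1.08)/0.34 = -6030 J.

-6030 J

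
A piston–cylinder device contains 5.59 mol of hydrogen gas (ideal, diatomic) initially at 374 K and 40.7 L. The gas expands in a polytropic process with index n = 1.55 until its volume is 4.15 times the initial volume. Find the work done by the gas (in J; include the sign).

17200 J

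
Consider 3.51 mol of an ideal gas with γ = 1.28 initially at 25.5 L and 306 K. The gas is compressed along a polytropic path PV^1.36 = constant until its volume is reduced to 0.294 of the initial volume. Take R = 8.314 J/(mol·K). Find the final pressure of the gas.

1850 kPa

P₁ = nRT₁/V₁ = 3.51×8.314×306/25.5 = 350 kPa.
Polytropic n=1.36: T₂ = T₁(V₁/V₂)^(n−1) = 306×(3.40)^0.36 = 475 K; P₂ = P₁(V₁/V₂)^n = 1850 kPa.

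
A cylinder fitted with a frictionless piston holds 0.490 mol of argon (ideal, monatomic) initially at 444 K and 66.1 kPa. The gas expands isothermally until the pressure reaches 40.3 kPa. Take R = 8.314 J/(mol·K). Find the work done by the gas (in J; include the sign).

895 J

V₁ = nRT₁/P₁ = 0.490×8.314×444/66.1 = 27.4 L.
Isothermal: T stays 444 K; PV = const ⇒ V₂ = 44.9 L, P₂ = 40.3 kPa.
W = nRT ln(V₂/V₁) = 0.490×8.314×444×ln(1.64) = 895 J.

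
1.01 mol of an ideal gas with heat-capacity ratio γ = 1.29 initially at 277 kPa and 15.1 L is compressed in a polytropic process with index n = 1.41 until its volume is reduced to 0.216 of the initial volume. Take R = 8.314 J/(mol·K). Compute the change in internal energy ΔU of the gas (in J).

T₁ = P₁V₁/(nR) = 277×15.1/(1.01×8.314) = 498 K.
Polytropic n=1.41: T₂ = T₁(V₁/V₂)^(n−1) = 498×(4.63)^0.41 = 934 K; P₂ = P₁(V₁/V₂)^n = 2400 kPa.
For an ideal gas ΔU = nCvΔT with Cv = R/(γ−1) = 28.7 J/(mol·K).
ΔU = 1.01×28.7×(934−498) = 12600 J.

12600 J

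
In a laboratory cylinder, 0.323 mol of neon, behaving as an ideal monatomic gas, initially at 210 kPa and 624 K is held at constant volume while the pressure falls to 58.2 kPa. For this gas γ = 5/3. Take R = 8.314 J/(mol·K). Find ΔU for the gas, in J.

-1820 J

V₁ = nRT₁/P₁ = 0.323×8.314×624/210 = 7.98 L.
Isochoric: V stays 7.98 L; P/T = const ⇒ T₂ = 173 K, P₂ = 58.2 kPa.
For an ideal gas ΔU = nCvΔT with Cv = (3/2)R = 12.5 J/(mol·K).
ΔU = 0.323×12.5×(173−624) = -1820 J.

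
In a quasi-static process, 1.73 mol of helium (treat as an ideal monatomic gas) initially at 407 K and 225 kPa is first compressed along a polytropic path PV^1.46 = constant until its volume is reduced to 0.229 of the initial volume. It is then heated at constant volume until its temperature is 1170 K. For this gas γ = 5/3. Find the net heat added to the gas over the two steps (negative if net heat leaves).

4120 J

V₁ = nRT₁/P₁ = 1.73×8.314×407/225 = 26.0 L.
Step 1 — Polytropic n=1.46: T₂ = T₁(V₁/V₂)^(n−1) = 407×(4.37)^0.46 = 802 K; P₂ = P₁(V₁/V₂)^n = 1940 kPa.
W = (P₁V₁−P₂V₂)/(n−1) = (225×26.0−1940×5.96)/0.46 = -12300 J.
ΔU = nCvΔT = 1.73×12.5×(802−407) = 8520 J.
Q = ΔU + W = -3830 J.
State after step 1: P = 1940 kPa, V = 5.96 L, T = 802 K.
Step 2 — Isochoric: V stays 5.96 L; P/T = const ⇒ T₂ = 1170 K, P₂ = 2820 kPa.
W = 0 (no volume change).
ΔU = nCvΔT = 1.73×12.5×(1170−802) = 7940 J.
Q = ΔU = 7940 J.
Net over both steps: W = -12300 J, Q = 4120 J, ΔU = 16500 J.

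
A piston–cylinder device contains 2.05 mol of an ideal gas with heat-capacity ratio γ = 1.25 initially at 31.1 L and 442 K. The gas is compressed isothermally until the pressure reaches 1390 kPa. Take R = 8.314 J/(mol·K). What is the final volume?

5.42 L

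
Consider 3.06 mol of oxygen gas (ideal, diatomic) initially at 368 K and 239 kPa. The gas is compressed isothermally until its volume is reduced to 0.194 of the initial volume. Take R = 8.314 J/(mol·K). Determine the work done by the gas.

V₁ = nRT₁/P₁ = 3.06×8.314×368/239 = 39.2 L.
Isothermal: T stays 368 K; PV = const ⇒ V₂ = 7.60 L, P₂ = 1230 kPa.
W = nRT ln(V₂/V₁) = 3.06×8.314×368×ln(0.194) = -15400 J.

-15400 J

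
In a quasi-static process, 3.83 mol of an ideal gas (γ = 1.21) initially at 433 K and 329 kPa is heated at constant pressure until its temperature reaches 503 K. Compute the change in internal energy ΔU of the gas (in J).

V₁ = nRT₁/P₁ = 3.83×8.314×433/329 = 41.9 L.
Isobaric: P stays 329 kPa; V/T = const ⇒ T₂ = 503 K, V₂ = 48.7 L.
For an ideal gas ΔU = nCvΔT with Cv = R/(γ−1) = 39.6 J/(mol·K).
ΔU = 3.83×39.6×(503−433) = 10600 J.

10600 J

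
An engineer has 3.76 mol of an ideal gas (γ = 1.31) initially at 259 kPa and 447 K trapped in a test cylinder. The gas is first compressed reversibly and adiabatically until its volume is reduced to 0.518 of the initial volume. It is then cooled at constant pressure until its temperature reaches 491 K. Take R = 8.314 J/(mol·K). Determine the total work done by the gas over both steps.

-12000 J

V₁ = nRT₁/P₁ = 3.76×8.314×447/259 = 54.0 L.
Step 1 — Adiabatic: TV^(γ−1) = const ⇒ T₂ = 447×(1.93)^0.310 = 548 K; PV^γ = const ⇒ P₂ = 613 kPa.
ΔU = nCvΔT = 3.76×26.8×(548−447) = 10200 J.
Q = 0 for an adiabatic process, so W = −ΔU = -10200 J.
State after step 1: P = 613 kPa, V = 27.9 L, T = 548 K.
Step 2 — Isobaric: P stays 613 kPa; V/T = const ⇒ T₂ = 491 K, V₂ = 25.0 L.
W = PΔV = 613×(25.0−27.9) kPa·L = -1790 J.
ΔU = nCvΔT = 3.76×26.8×(491−548) = -5760 J.
Q = ΔU + W = nCpΔT = -7540 J.
Net over both steps: W = -12000 J, Q = -7540 J, ΔU = 4440 J.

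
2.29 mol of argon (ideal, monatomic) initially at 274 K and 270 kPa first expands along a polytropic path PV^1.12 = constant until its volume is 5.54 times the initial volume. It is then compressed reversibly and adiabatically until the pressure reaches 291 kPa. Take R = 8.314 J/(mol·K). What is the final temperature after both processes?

V₁ = nRT₁/P₁ = 2.29×8.314×274/270 = 19.3 L.
Step 1 — Polytropic n=1.12: T₂ = T₁(V₁/V₂)^(n−1) = 274×(0.181)^0.12 = 223 K; P₂ = P₁(V₁/V₂)^n = 39.7 kPa.
W = (P₁V₁−P₂V₂)/(n−1) = (270×19.3−39.7×107)/0.12 = 8070 J.
ΔU = nCvΔT = 2.29×12.5×(223−274) = -1450 J.
Q = ΔU + W = 6620 J.
State after step 1: P = 39.7 kPa, V = 107 L, T = 223 K.
Step 2 — Adiabatic: T₂/T₁ = (P₂/P₁)^((γ−1)/γ) ⇒ T₂ = 223×(7.33)^0.400 = 495 K; V₂ = 32.4 L.
ΔU = nCvΔT = 2.29×12.5×(495−223) = 7770 J.
Q = 0 for an adiabatic process, so W = −ΔU = -7770 J.
Net over both steps: W = 308 J, Q = 6620 J, ΔU = 6310 J.

495 K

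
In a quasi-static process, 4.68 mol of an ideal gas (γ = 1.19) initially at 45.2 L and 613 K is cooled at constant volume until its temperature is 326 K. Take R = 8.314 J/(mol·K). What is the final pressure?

P₁ = nRT₁/V₁ = 4.68×8.314×613/45.2 = 528 kPa.
Isochoric: V stays 45.2 L; P/T = const ⇒ T₂ = 326 K, P₂ = 281 kPa.

281 kPa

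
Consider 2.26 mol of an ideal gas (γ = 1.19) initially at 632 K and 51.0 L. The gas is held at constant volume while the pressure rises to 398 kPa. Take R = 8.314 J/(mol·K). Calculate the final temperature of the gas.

1080 K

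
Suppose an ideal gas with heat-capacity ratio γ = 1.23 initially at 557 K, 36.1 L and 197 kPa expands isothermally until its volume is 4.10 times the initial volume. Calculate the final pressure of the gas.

Isothermal: T stays 557 K; PV = const ⇒ V₂ = 148 L, P₂ = 48.0 kPa.

48.0 kPa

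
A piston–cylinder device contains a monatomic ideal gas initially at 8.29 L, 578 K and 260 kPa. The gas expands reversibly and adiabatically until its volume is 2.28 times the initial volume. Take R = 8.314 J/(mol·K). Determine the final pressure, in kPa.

Adiabatic: TV^(γ−1) = const ⇒ T₂ = 578×(0.439)^0.667 = 334 K; PV^γ = const ⇒ P₂ = 65.8 kPa.

65.8 kPa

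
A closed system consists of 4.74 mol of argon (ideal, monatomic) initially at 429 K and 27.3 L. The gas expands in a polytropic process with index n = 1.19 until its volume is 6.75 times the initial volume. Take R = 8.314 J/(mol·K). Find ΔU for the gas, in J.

-7720 J

P₁ = nRT₁/V₁ = 4.74×8.314×429/27.3 = 619 kPa.
Polytropic n=1.19: T₂ = T₁(V₁/V₂)^(n−1) = 429×(0.148)^0.19 = 298 K; P₂ = P₁(V₁/V₂)^n = 63.8 kPa.
For an ideal gas ΔU = nCvΔT with Cv = (3/2)R = 12.5 J/(mol·K).
ΔU = 4.74×12.5×(298−429) = -7720 J.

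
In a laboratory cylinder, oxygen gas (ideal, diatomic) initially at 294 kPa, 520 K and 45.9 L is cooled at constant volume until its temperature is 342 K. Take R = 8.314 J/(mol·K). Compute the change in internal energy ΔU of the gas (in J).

-11500 J

n = P₁V₁/(RT₁) = 294×45.9/(8.314×520) = 3.12 mol.
Isochoric: V stays 45.9 L; P/T = const ⇒ T₂ = 342 K, P₂ = 193 kPa.
For an ideal gas ΔU = nCvΔT with Cv = (5/2)R = 20.8 J/(mol·K).
ΔU = 3.12×20.8×(342−520) = -11500 J.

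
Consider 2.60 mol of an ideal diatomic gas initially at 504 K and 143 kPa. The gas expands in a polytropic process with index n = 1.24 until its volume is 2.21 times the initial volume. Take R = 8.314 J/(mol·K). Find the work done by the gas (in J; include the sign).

7870 J

V₁ = nRT₁/P₁ = 2.60×8.314×504/143 = 76.2 L.
Polytropic n=1.24: T₂ = T₁(V₁/V₂)^(n−1) = 504×(0.452)^0.24 = 417 K; P₂ = P₁(V₁/V₂)^n = 53.5 kPa.
W = (P₁V₁−P₂V₂)/(n−1) = (143×76.2−53.5×168)/0.24 = 7870 J.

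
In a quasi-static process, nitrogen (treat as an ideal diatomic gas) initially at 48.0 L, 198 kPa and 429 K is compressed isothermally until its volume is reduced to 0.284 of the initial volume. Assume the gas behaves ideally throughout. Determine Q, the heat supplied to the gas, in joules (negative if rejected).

n = P₁V₁/(RT₁) = 198×48.0/(8.314×429) = 2.66 mol.
Isothermal: T stays 429 K; PV = const ⇒ V₂ = 13.6 L, P₂ = 697 kPa.
ΔU = 0 (ideal gas, T constant).
W = nRT ln(V₂/V₁) = 2.66×8.314×429×ln(0.284) = -12000 J.
Q = ΔU + W = -12000 J.

-12000 J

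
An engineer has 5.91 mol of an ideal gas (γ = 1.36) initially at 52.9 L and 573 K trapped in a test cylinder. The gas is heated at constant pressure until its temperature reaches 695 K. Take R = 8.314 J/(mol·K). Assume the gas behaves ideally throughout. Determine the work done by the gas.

5990 J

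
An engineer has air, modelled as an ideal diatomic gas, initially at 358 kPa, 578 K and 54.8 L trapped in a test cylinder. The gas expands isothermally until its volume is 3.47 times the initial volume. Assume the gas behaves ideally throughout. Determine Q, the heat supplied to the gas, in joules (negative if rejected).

n = P₁V₁/(RT₁) = 358×54.8/(8.314×578) = 4.08 mol.
Isothermal: T stays 578 K; PV = const ⇒ V₂ = 190 L, P₂ = 103 kPa.
ΔU = 0 (ideal gas, T constant).
W = nRT ln(V₂/V₁) = 4.08×8.314×578×ln(3.47) = 24400 J.
Q = ΔU + W = 24400 J.

24400 J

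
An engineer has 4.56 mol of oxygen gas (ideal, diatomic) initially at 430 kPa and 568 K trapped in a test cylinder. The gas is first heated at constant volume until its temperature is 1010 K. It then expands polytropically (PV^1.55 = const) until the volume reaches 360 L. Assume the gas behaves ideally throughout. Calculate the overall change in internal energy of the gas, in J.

-21500 J

V₁ = nRT₁/P₁ = 4.56×8.314×568/430 = 50.1 L.
Step 1 — Isochoric: V stays 50.1 L; P/T = const ⇒ T₂ = 1010 K, P₂ = 765 kPa.
W = 0 (no volume change).
ΔU = nCvΔT = 4.56×20.8×(1010−568) = 41900 J.
Q = ΔU = 41900 J.
State after step 1: P = 765 kPa, V = 50.1 L, T = 1010 K.
Step 2 — Polytropic n=1.55: T₂ = T₁(V₁/V₂)^(n−1) = 1010×(0.139)^0.55 = 341 K; P₂ = P₁(V₁/V₂)^n = 35.9 kPa.
W = (P₁V₁−P₂V₂)/(n−1) = (765×50.1−35.9×360)/0.55 = 46100 J.
ΔU = nCvΔT = 4.56×20.8×(341−1010) = -63400 J.
Q = ΔU + W = -17300 J.
Net over both steps: W = 46100 J, Q = 24600 J, ΔU = -21500 J.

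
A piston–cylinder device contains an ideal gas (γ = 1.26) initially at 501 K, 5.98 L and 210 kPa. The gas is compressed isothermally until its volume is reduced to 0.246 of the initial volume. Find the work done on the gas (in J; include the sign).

n = P₁V₁/(RT₁) = 210×5.98/(8.314×501) = 0.301 mol.
Isothermal: T stays 501 K; PV = const ⇒ V₂ = 1.47 L, P₂ = 854 kPa.
W = nRT ln(V₂/V₁) = 0.301×8.314×501×ln(0.246) = -1760 J.
Work done on the gas = −W_by = 1760 J.

1760 J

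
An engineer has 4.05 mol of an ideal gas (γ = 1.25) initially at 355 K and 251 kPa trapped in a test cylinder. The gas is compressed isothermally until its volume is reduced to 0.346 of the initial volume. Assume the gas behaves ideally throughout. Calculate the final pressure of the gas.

V₁ = nRT₁/P₁ = 4.05×8.314×355/251 = 47.6 L.
Isothermal: T stays 355 K; PV = const ⇒ V₂ = 16.5 L, P₂ = 725 kPa.

725 kPa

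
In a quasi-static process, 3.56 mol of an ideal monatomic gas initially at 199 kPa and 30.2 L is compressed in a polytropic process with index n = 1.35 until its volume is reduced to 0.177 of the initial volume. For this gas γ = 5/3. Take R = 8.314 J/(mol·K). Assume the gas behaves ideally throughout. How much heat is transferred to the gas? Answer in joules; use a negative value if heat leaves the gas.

-6800 J

T₁ = P₁V₁/(nR) = 199×30.2/(3.56×8.314) = 203 K.
Polytropic n=1.35: T₂ = T₁(V₁/V₂)^(n−1) = 203×(5.65)^0.35 = 372 K; P₂ = P₁(V₁/V₂)^n = 2060 kPa.
W = (P₁V₁−P₂V₂)/(n−1) = (199×30.2−2060×5.35)/0.35 = -14300 J.
ΔU = nCvΔT = 3.56×12.5×(372−203) = 7510 J.
Q = ΔU + W = -6800 J.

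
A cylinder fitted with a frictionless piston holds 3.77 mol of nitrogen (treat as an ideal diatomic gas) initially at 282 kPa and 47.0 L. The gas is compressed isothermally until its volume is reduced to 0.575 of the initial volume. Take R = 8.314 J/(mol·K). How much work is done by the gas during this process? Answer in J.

-7330 J

T₁ = P₁V₁/(nR) = 282×47.0/(3.77×8.314) = 423 K.
Isothermal: T stays 423 K; PV = const ⇒ V₂ = 27.0 L, P₂ = 490 kPa.
W = nRT ln(V₂/V₁) = 3.77×8.314×423×ln(0.575) = -7330 J.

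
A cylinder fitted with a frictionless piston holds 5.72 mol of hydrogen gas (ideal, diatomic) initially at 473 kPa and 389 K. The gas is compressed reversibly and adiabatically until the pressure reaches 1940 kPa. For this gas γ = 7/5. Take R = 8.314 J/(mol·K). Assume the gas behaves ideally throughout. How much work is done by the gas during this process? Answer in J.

V₁ = nRT₁/P₁ = 5.72×8.314×389/473 = 39.1 L.
Adiabatic: T₂/T₁ = (P₂/P₁)^((γ−1)/γ) ⇒ T₂ = 389×(4.10)^0.286 = 582 K; V₂ = 14.3 L.
ΔU = nCvΔT = 5.72×20.8×(582−389) = 23000 J.
Q = 0 for an adiabatic process, so W = −ΔU = -23000 J.

-23000 J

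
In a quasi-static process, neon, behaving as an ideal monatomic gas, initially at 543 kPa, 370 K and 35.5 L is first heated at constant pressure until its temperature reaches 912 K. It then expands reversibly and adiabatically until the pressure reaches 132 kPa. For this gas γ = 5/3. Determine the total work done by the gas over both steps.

59000 J

n = P₁V₁/(RT₁) = 543×35.5/(8.314×370) = 6.27 mol.
Step 1 — Isobaric: P stays 543 kPa; V/T = const ⇒ T₂ = 912 K, V₂ = 87.5 L.
W = PΔV = 543×(87.5−35.5) kPa·L = 28200 J.
ΔU = nCvΔT = 6.27×12.5×(912−370) = 42400 J.
Q = ΔU + W = nCpΔT = 70600 J.
State after step 1: P = 543 kPa, V = 87.5 L, T = 912 K.
Step 2 — Adiabatic: T₂/T₁ = (P₂/P₁)^((γ−1)/γ) ⇒ T₂ = 912×(0.243)^0.400 = 518 K; V₂ = 204 L.
ΔU = nCvΔT = 6.27×12.5×(518−912) = -30800 J.
Q = 0 for an adiabatic process, so W = −ΔU = 30800 J.
Net over both steps: W = 59000 J, Q = 70600 J, ΔU = 11600 J.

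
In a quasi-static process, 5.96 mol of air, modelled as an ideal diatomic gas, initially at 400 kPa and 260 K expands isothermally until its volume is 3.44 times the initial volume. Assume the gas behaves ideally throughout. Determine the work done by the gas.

15900 J

V₁ = nRT₁/P₁ = 5.96×8.314×260/400 = 32.2 L.
Isothermal: T stays 260 K; PV = const ⇒ V₂ = 111 L, P₂ = 116 kPa.
W = nRT ln(V₂/V₁) = 5.96×8.314×260×ln(3.44) = 15900 J.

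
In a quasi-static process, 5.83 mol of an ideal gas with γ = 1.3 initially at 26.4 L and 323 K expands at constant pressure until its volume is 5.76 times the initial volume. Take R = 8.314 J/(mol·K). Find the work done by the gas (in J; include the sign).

P₁ = nRT₁/V₁ = 5.83×8.314×323/26.4 = 593 kPa.
Isobaric: P stays 593 kPa; V/T = const ⇒ T₂ = 1860 K, V₂ = 152 L.
W = PΔV = 593×(152−26.4) kPa·L = 74500 J.

74500 J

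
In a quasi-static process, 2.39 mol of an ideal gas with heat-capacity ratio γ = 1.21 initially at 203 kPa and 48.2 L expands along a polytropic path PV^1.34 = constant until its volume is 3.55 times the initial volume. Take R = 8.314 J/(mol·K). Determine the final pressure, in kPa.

T₁ = P₁V₁/(nR) = 203×48.2/(2.39×8.314) = 492 K.
Polytropic n=1.34: T₂ = T₁(V₁/V₂)^(n−1) = 492×(0.282)^0.34 = 320 K; P₂ = P₁(V₁/V₂)^n = 37.2 kPa.

37.2 kPa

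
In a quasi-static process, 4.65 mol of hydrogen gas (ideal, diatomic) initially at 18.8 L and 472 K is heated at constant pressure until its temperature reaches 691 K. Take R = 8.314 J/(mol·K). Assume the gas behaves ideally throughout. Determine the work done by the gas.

P₁ = nRT₁/V₁ = 4.65×8.314×472/18.8 = 971 kPa.
Isobaric: P stays 971 kPa; V/T = const ⇒ T₂ = 691 K, V₂ = 27.5 L.
W = PΔV = 971×(27.5−18.8) kPa·L = 8470 J.

8470 J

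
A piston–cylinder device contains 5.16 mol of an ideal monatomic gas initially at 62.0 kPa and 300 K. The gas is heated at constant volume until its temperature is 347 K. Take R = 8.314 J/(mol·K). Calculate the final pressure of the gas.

71.7 kPa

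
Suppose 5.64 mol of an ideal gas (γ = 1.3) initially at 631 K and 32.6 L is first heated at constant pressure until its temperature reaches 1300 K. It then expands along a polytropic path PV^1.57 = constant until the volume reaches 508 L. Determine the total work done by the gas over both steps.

P₁ = nRT₁/V₁ = 5.64×8.314×631/32.6 = 908 kPa.
Step 1 — Isobaric: P stays 908 kPa; V/T = const ⇒ T₂ = 1300 K, V₂ = 67.2 L.
W = PΔV = 908×(67.2−32.6) kPa·L = 31400 J.
ΔU = nCvΔT = 5.64×27.7×(1300−631) = 105000 J.
Q = ΔU + W = nCpΔT = 136000 J.
State after step 1: P = 908 kPa, V = 67.2 L, T = 1300 K.
Step 2 — Polytropic n=1.57: T₂ = T₁(V₁/V₂)^(n−1) = 1300×(0.132)^0.57 = 410 K; P₂ = P₁(V₁/V₂)^n = 37.9 kPa.
W = (P₁V₁−P₂V₂)/(n−1) = (908×67.2−37.9×508)/0.57 = 73200 J.
ΔU = nCvΔT = 5.64×27.7×(410−1300) = -139000 J.
Q = ΔU + W = -65900 J.
Net over both steps: W = 105000 J, Q = 70100 J, ΔU = -34500 J.

105000 J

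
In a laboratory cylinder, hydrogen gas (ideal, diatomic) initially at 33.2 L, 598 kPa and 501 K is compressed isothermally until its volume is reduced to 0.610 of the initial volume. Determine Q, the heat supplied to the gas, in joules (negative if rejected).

-9810 J

n = P₁V₁/(RT₁) = 598×33.2/(8.314×501) = 4.77 mol.
Isothermal: T stays 501 K; PV = const ⇒ V₂ = 20.3 L, P₂ = 980 kPa.
ΔU = 0 (ideal gas, T constant).
W = nRT ln(V₂/V₁) = 4.77×8.314×501×ln(0.610) = -9810 J.
Q = ΔU + W = -9810 J.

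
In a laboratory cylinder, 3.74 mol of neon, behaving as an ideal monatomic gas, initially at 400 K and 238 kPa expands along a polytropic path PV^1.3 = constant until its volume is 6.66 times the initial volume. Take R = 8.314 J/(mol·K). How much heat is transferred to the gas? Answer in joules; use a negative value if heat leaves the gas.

9890 J

V₁ = nRT₁/P₁ = 3.74×8.314×400/238 = 52.3 L.
Polytropic n=1.3: T₂ = T₁(V₁/V₂)^(n−1) = 400×(0.150)^0.30 = 226 K; P₂ = P₁(V₁/V₂)^n = 20.2 kPa.
W = (P₁V₁−P₂V₂)/(n−1) = (238×52.3−20.2×348)/0.30 = 18000 J.
ΔU = nCvΔT = 3.74×12.5×(226−400) = -8090 J.
Q = ΔU + W = 9890 J.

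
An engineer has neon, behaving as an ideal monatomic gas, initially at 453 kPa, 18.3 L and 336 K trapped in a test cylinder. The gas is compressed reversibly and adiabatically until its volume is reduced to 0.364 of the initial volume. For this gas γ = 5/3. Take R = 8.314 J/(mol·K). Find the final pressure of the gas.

2440 kPa

Adiabatic: TV^(γ−1) = const ⇒ T₂ = 336×(2.75)^0.667 = 659 K; PV^γ = const ⇒ P₂ = 2440 kPa.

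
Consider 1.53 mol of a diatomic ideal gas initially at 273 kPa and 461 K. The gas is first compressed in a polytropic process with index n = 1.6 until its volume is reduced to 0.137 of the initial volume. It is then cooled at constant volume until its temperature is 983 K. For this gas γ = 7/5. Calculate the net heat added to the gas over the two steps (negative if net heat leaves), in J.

V₁ = nRT₁/P₁ = 1.53×8.314×461/273 = 21.5 L.
Step 1 — Polytropic n=1.6: T₂ = T₁(V₁/V₂)^(n−1) = 461×(7.30)^0.60 = 1520 K; P₂ = P₁(V₁/V₂)^n = 6570 kPa.
W = (P₁V₁−P₂V₂)/(n−1) = (273×21.5−6570×2.94)/0.60 = -22400 J.
ΔU = nCvΔT = 1.53×20.8×(1520−461) = 33700 J.
Q = ΔU + W = 11200 J.
State after step 1: P = 6570 kPa, V = 2.94 L, T = 1520 K.
Step 2 — Isochoric: V stays 2.94 L; P/T = const ⇒ T₂ = 983 K, P₂ = 4250 kPa.
W = 0 (no volume change).
ΔU = nCvΔT = 1.53×20.8×(983−1520) = -17100 J.
Q = ΔU = -17100 J.
Net over both steps: W = -22400 J, Q = -5840 J, ΔU = 16600 J.

-5840 J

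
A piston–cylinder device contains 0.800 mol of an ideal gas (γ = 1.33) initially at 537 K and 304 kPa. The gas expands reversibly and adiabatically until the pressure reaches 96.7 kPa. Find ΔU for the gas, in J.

-2680 J

V₁ = nRT₁/P₁ = 0.800×8.314×537/304 = 11.7 L.
Adiabatic: T₂/T₁ = (P₂/P₁)^((γ−1)/γ) ⇒ T₂ = 537×(0.318)^0.248 = 404 K; V₂ = 27.8 L.
For an ideal gas ΔU = nCvΔT with Cv = R/(γ−1) = 25.2 J/(mol·K).
ΔU = 0.800×25.2×(404−537) = -2680 J.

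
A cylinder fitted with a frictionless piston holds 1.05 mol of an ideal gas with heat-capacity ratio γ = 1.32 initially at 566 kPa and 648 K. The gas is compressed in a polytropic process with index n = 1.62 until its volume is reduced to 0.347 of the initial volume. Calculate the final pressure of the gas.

V₁ = nRT₁/P₁ = 1.05×8.314×648/566 = 9.99 L.
Polytropic n=1.62: T₂ = T₁(V₁/V₂)^(n−1) = 648×(2.88)^0.62 = 1250 K; P₂ = P₁(V₁/V₂)^n = 3140 kPa.

3140 kPa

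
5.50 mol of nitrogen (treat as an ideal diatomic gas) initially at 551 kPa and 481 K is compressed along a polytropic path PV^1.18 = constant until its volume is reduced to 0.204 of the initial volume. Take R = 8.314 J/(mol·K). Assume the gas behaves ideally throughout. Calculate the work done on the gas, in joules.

V₁ = nRT₁/P₁ = 5.50×8.314×481/551 = 39.9 L.
Polytropic n=1.18: T₂ = T₁(V₁/V₂)^(n−1) = 481×(4.90)^0.18 = 640 K; P₂ = P₁(V₁/V₂)^n = 3600 kPa.
W = (P₁V₁−P₂V₂)/(n−1) = (551×39.9−3600×8.14)/0.18 = -40500 J.
Work done on the gas = −W_by = 40500 J.

40500 J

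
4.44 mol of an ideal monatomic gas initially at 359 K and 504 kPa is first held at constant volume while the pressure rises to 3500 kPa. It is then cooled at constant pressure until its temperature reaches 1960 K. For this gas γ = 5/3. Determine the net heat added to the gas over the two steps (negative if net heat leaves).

V₁ = nRT₁/P₁ = 4.44×8.314×359/504 = 26.3 L.
Step 1 — Isochoric: V stays 26.3 L; P/T = const ⇒ T₂ = 2490 K, P₂ = 3500 kPa.
W = 0 (no volume change).
ΔU = nCvΔT = 4.44×12.5×(2490−359) = 118000 J.
Q = ΔU = 118000 J.
State after step 1: P = 3500 kPa, V = 26.3 L, T = 2490 K.
Step 2 — Isobaric: P stays 3500 kPa; V/T = const ⇒ T₂ = 1960 K, V₂ = 20.7 L.
W = PΔV = 3500×(20.7−26.3) kPa·L = -19700 J.
ΔU = nCvΔT = 4.44×12.5×(1960−2490) = -29500 J.
Q = ΔU + W = nCpΔT = -49200 J.
Net over both steps: W = -19700 J, Q = 69000 J, ΔU = 88600 J.

69000 J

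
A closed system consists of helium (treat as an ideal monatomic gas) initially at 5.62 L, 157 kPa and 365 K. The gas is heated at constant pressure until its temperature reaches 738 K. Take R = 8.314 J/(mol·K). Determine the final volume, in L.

Isobaric: P stays 157 kPa; V/T = const ⇒ T₂ = 738 K, V₂ = 11.4 L.

11.4 L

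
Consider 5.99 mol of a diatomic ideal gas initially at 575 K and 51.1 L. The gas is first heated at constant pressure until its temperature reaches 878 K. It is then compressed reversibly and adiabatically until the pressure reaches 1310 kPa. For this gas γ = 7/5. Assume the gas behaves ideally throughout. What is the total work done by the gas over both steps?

-14900 J

P₁ = nRT₁/V₁ = 5.99×8.314×575/51.1 = 560 kPa.
Step 1 — Isobaric: P stays 560 kPa; V/T = const ⇒ T₂ = 878 K, V₂ = 78.0 L.
W = PΔV = 560×(78.0−51.1) kPa·L = 15100 J.
ΔU = nCvΔT = 5.99×20.8×(878−575) = 37700 J.
Q = ΔU + W = nCpΔT = 52800 J.
State after step 1: P = 560 kPa, V = 78.0 L, T = 878 K.
Step 2 — Adiabatic: T₂/T₁ = (P₂/P₁)^((γ−1)/γ) ⇒ T₂ = 878×(2.34)^0.286 = 1120 K; V₂ = 42.5 L.
ΔU = nCvΔT = 5.99×20.8×(1120−878) = 30000 J.
Q = 0 for an adiabatic process, so W = −ΔU = -30000 J.
Net over both steps: W = -14900 J, Q = 52800 J, ΔU = 67700 J.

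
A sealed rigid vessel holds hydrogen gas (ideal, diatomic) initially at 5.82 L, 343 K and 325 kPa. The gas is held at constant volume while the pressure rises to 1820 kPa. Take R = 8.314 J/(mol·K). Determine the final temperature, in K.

1920 K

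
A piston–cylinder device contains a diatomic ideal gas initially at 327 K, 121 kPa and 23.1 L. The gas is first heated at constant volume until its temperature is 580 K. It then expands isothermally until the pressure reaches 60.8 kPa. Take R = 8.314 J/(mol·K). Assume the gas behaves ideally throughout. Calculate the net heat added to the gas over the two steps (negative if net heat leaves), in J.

11700 J

n = P₁V₁/(RT₁) = 121×23.1/(8.314×327) = 1.03 mol.
Step 1 — Isochoric: V stays 23.1 L; P/T = const ⇒ T₂ = 580 K, P₂ = 215 kPa.
W = 0 (no volume change).
ΔU = nCvΔT = 1.03×20.8×(580−327) = 5410 J.
Q = ΔU = 5410 J.
State after step 1: P = 215 kPa, V = 23.1 L, T = 580 K.
Step 2 — Isothermal: T stays 580 K; PV = const ⇒ V₂ = 81.5 L, P₂ = 60.8 kPa.
ΔU = 0 (ideal gas, T constant).
W = nRT ln(V₂/V₁) = 1.03×8.314×580×ln(3.53) = 6250 J.
Q = ΔU + W = 6250 J.
Net over both steps: W = 6250 J, Q = 11700 J, ΔU = 5410 J.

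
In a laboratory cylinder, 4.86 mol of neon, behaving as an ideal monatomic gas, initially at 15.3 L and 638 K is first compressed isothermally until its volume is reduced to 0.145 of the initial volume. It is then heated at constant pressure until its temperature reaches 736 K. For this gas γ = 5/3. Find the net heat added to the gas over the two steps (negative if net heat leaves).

P₁ = nRT₁/V₁ = 4.86×8.314×638/15.3 = 1680 kPa.
Step 1 — Isothermal: T stays 638 K; PV = const ⇒ V₂ = 2.22 L, P₂ = 11600 kPa.
ΔU = 0 (ideal gas, T constant).
W = nRT ln(V₂/V₁) = 4.86×8.314×638×ln(0.145) = -49800 J.
Q = ΔU + W = -49800 J.
State after step 1: P = 11600 kPa, V = 2.22 L, T = 638 K.
Step 2 — Isobaric: P stays 11600 kPa; V/T = const ⇒ T₂ = 736 K, V₂ = 2.56 L.
W = PΔV = 11600×(2.56−2.22) kPa·L = 3960 J.
ΔU = nCvΔT = 4.86×12.5×(736−638) = 5940 J.
Q = ΔU + W = nCpΔT = 9900 J.
Net over both steps: W = -45800 J, Q = -39900 J, ΔU = 5940 J.

-39900 J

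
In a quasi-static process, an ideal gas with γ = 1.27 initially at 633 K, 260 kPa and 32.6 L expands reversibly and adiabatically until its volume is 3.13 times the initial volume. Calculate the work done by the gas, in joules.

8320 J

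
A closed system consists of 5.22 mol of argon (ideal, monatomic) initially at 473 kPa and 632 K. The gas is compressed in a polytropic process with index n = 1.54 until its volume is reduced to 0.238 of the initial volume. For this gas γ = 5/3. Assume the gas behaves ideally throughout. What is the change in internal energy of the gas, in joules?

V₁ = nRT₁/P₁ = 5.22×8.314×632/473 = 58.0 L.
Polytropic n=1.54: T₂ = T₁(V₁/V₂)^(n−1) = 632×(4.20)^0.54 = 1370 K; P₂ = P₁(V₁/V₂)^n = 4310 kPa.
For an ideal gas ΔU = nCvΔT with Cv = (3/2)R = 12.5 J/(mol·K).
ΔU = 5.22×12.5×(1370−632) = 48200 J.

48200 J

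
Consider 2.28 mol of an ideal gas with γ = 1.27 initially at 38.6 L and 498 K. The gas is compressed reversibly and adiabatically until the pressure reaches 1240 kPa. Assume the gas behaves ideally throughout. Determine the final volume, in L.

10.8 L

P₁ = nRT₁/V₁ = 2.28×8.314×498/38.6 = 245 kPa.
Adiabatic: T₂/T₁ = (P₂/P₁)^((γ−1)/γ) ⇒ T₂ = 498×(5.07)^0.213 = 703 K; V₂ = 10.8 L.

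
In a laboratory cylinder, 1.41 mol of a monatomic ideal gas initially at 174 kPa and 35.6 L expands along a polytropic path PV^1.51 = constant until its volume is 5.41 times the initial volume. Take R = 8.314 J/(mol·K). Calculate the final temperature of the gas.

223 K

T₁ = P₁V₁/(nR) = 174×35.6/(1.41×8.314) = 528 K.
Polytropic n=1.51: T₂ = T₁(V₁/V₂)^(n−1) = 528×(0.185)^0.51 = 223 K; P₂ = P₁(V₁/V₂)^n = 13.6 kPa.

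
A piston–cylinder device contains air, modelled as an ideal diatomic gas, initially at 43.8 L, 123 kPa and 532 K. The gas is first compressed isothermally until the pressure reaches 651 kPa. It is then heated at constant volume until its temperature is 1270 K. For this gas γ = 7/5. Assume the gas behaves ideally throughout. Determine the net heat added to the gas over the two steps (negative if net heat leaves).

9710 J

n = P₁V₁/(RT₁) = 123×43.8/(8.314×532) = 1.22 mol.
Step 1 — Isothermal: T stays 532 K; PV = const ⇒ V₂ = 8.28 L, P₂ = 651 kPa.
ΔU = 0 (ideal gas, T constant).
W = nRT ln(V₂/V₁) = 1.22×8.314×532×ln(0.189) = -8980 J.
Q = ΔU + W = -8980 J.
State after step 1: P = 651 kPa, V = 8.28 L, T = 532 K.
Step 2 — Isochoric: V stays 8.28 L; P/T = const ⇒ T₂ = 1270 K, P₂ = 1550 kPa.
W = 0 (no volume change).
ΔU = nCvΔT = 1.22×20.8×(1270−532) = 18700 J.
Q = ΔU = 18700 J.
Net over both steps: W = -8980 J, Q = 9710 J, ΔU = 18700 J.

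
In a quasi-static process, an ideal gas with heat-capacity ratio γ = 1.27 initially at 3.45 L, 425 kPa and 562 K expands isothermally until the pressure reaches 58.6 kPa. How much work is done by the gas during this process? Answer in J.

2910 J

n = P₁V₁/(RT₁) = 425×3.45/(8.314×562) = 0.314 mol.
Isothermal: T stays 562 K; PV = const ⇒ V₂ = 25.0 L, P₂ = 58.6 kPa.
W = nRT ln(V₂/V₁) = 0.314×8.314×562×ln(7.25) = 2910 J.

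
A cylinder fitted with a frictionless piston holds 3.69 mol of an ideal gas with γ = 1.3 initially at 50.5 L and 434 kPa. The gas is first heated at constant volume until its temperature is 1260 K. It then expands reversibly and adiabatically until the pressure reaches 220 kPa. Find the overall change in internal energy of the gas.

T₁ = P₁V₁/(nR) = 434×50.5/(3.69×8.314) = 714 K.
Step 1 — Isochoric: V stays 50.5 L; P/T = const ⇒ T₂ = 1260 K, P₂ = 765 kPa.
W = 0 (no volume change).
ΔU = nCvΔT = 3.69×27.7×(1260−714) = 55800 J.
Q = ΔU = 55800 J.
State after step 1: P = 765 kPa, V = 50.5 L, T = 1260 K.
Step 2 — Adiabatic: T₂/T₁ = (P₂/P₁)^((γ−1)/γ) ⇒ T₂ = 1260×(0.287)^0.231 = 945 K; V₂ = 132 L.
ΔU = nCvΔT = 3.69×27.7×(945−1260) = -32200 J.
Q = 0 for an adiabatic process, so W = −ΔU = 32200 J.
Net over both steps: W = 32200 J, Q = 55800 J, ΔU = 23600 J.

23600 J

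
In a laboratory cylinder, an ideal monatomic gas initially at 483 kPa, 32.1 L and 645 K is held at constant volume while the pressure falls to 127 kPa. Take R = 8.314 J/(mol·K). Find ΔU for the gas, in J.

-17100 J

n = P₁V₁/(RT₁) = 483×32.1/(8.314×645) = 2.89 mol.
Isochoric: V stays 32.1 L; P/T = const ⇒ T₂ = 170 K, P₂ = 127 kPa.
For an ideal gas ΔU = nCvΔT with Cv = (3/2)R = 12.5 J/(mol·K).
ΔU = 2.89×12.5×(170−645) = -17100 J.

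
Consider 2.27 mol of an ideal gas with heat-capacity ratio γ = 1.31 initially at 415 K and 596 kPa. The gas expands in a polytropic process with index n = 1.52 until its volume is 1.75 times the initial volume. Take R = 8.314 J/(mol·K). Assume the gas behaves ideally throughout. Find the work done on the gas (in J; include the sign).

-3800 J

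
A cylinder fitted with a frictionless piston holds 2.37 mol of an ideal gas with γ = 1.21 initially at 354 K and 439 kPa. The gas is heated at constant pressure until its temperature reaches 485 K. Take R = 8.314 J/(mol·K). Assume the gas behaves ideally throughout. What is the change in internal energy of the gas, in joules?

12300 J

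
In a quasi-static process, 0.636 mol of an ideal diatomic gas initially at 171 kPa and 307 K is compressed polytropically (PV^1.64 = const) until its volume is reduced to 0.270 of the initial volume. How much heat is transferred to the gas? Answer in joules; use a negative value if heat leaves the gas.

V₁ = nRT₁/P₁ = 0.636×8.314×307/171 = 9.49 L.
Polytropic n=1.64: T₂ = T₁(V₁/V₂)^(n−1) = 307×(3.70)^0.64 = 710 K; P₂ = P₁(V₁/V₂)^n = 1460 kPa.
W = (P₁V₁−P₂V₂)/(n−1) = (171×9.49−1460×2.56)/0.64 = -3330 J.
ΔU = nCvΔT = 0.636×20.8×(710−307) = 5320 J.
Q = ΔU + W = 2000 J.

2000 J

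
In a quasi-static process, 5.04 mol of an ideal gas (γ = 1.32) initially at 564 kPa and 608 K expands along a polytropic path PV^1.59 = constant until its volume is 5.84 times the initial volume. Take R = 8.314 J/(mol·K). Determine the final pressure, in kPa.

34.1 kPa

V₁ = nRT₁/P₁ = 5.04×8.314×608/564 = 45.2 L.
Polytropic n=1.59: T₂ = T₁(V₁/V₂)^(n−1) = 608×(0.171)^0.59 = 215 K; P₂ = P₁(V₁/V₂)^n = 34.1 kPa.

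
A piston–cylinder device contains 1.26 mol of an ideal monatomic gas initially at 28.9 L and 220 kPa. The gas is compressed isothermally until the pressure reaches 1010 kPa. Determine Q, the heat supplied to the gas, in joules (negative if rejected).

T₁ = P₁V₁/(nR) = 220×28.9/(1.26×8.314) = 607 K.
Isothermal: T stays 607 K; PV = const ⇒ V₂ = 6.30 L, P₂ = 1010 kPa.
ΔU = 0 (ideal gas, T constant).
W = nRT ln(V₂/V₁) = 1.26×8.314×607×ln(0.218) = -9690 J.
Q = ΔU + W = -9690 J.

-9690 J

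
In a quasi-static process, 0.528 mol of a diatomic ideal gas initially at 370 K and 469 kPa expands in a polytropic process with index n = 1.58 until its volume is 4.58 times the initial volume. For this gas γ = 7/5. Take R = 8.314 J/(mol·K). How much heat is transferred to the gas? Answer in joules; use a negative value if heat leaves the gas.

-739 J

V₁ = nRT₁/P₁ = 0.528×8.314×370/469 = 3.46 L.
Polytropic n=1.58: T₂ = T₁(V₁/V₂)^(n−1) = 370×(0.218)^0.58 = 153 K; P₂ = P₁(V₁/V₂)^n = 42.4 kPa.
W = (P₁V₁−P₂V₂)/(n−1) = (469×3.46−42.4×15.9)/0.58 = 1640 J.
ΔU = nCvΔT = 0.528×20.8×(153−370) = -2380 J.
Q = ΔU + W = -739 J.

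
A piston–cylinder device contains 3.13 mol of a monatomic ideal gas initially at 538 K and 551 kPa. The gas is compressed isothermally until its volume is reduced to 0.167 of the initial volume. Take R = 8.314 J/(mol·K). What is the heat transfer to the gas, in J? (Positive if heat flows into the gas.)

-25100 J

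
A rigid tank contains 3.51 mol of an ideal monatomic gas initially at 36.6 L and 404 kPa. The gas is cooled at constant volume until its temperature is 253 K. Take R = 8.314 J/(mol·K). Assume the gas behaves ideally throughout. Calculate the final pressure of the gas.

202 kPa

T₁ = P₁V₁/(nR) = 404×36.6/(3.51×8.314) = 507 K.
Isochoric: V stays 36.6 L; P/T = const ⇒ T₂ = 253 K, P₂ = 202 kPa.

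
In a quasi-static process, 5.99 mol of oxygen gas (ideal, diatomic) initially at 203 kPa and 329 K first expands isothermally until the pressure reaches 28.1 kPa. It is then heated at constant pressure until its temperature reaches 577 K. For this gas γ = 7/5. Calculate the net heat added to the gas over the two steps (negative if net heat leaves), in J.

75600 J

V₁ = nRT₁/P₁ = 5.99×8.314×329/203 = 80.7 L.
Step 1 — Isothermal: T stays 329 K; PV = const ⇒ V₂ = 583 L, P₂ = 28.1 kPa.
ΔU = 0 (ideal gas, T constant).
W = nRT ln(V₂/V₁) = 5.99×8.314×329×ln(7.22) = 32400 J.
Q = ΔU + W = 32400 J.
State after step 1: P = 28.1 kPa, V = 583 L, T = 329 K.
Step 2 — Isobaric: P stays 28.1 kPa; V/T = const ⇒ T₂ = 577 K, V₂ = 1020 L.
W = PΔV = 28.1×(1020−583) kPa·L = 12400 J.
ΔU = nCvΔT = 5.99×20.8×(577−329) = 30900 J.
Q = ΔU + W = nCpΔT = 43200 J.
Net over both steps: W = 44700 J, Q = 75600 J, ΔU = 30900 J.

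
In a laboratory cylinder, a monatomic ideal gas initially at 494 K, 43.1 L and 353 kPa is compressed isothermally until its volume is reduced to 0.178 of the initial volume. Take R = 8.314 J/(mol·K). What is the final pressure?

1980 kPa

Isothermal: T stays 494 K; PV = const ⇒ V₂ = 7.67 L, P₂ = 1980 kPa.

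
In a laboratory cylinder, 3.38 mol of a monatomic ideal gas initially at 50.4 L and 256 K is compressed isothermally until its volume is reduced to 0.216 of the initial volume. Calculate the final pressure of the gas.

P₁ = nRT₁/V₁ = 3.38×8.314×256/50.4 = 143 kPa.
Isothermal: T stays 256 K; PV = const ⇒ V₂ = 10.9 L, P₂ = 661 kPa.

661 kPa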